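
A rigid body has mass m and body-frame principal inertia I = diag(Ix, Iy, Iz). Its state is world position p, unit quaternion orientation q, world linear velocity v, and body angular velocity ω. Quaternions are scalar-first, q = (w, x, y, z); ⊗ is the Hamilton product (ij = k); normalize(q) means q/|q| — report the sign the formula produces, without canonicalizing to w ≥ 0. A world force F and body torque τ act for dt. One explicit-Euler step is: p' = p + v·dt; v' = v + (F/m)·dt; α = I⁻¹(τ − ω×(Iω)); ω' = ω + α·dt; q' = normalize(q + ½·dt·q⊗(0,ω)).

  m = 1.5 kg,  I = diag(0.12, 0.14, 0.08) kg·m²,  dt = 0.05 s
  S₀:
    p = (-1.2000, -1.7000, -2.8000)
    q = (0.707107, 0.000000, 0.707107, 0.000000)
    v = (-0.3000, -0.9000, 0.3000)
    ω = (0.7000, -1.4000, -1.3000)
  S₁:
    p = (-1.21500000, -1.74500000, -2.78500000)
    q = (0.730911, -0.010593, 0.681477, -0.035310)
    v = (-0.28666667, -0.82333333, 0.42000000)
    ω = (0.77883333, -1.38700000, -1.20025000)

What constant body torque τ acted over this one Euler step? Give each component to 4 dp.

Δω = ω₁−ω₀ = (0.07883333, 0.01300000, 0.09975000)
precession coupling = (-0.1092, -0.0364, -0.0196)
applied torque τ = (0.0800, 0.0000, 0.1400)

τ = (0.0800, 0.0000, 0.1400)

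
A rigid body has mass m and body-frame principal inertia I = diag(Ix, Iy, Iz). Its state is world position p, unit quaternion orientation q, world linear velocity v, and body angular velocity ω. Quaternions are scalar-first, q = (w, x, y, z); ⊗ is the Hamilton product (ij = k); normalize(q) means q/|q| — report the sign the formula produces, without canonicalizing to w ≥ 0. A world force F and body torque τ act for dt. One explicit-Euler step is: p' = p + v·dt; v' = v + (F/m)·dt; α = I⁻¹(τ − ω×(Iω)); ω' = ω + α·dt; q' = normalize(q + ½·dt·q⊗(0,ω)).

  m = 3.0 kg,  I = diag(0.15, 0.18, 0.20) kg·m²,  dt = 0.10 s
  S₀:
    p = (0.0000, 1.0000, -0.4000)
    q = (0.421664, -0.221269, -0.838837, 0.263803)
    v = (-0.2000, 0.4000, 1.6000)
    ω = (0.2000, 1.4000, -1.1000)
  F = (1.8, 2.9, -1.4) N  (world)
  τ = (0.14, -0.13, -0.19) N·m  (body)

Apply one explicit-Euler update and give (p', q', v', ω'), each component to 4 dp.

p' = (-0.0200, 1.0400, -0.2400)
q' = (0.4951, -0.1886, -0.8156, 0.2326)
v' = (-0.1400, 0.4967, 1.5533)
ω' = (0.3139, 1.3217, -1.1992)

(τ − ω×Iω)/I = (1.1387, -0.7833, -0.9920)
ω' = ω + α·dt = (0.3139, 1.3217, -1.1992)
q⊗(0,ω) = (1.5088089, 0.6377293, 0.3996943, -0.6058396)
updated quaternion q' = (0.4951, -0.1886, -0.8156, 0.2326)
p + v·dt = (-0.0200, 1.0400, -0.2400)
v' = v + a·dt = (-0.1400, 0.4967, 1.5533)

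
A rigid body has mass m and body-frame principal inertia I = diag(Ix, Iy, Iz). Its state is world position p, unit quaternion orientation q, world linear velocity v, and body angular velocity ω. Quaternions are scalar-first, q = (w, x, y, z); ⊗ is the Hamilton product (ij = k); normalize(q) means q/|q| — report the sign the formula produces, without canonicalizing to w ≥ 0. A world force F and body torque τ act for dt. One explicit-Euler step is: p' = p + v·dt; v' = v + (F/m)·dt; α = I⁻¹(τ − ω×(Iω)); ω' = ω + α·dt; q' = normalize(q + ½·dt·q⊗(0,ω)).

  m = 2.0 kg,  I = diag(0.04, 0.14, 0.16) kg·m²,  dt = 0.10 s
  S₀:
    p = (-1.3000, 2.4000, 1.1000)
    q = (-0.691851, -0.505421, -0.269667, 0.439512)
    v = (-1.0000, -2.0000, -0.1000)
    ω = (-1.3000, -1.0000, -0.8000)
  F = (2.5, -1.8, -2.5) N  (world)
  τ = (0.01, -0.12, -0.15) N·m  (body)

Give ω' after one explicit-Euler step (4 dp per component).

ω' = (-1.3150, -0.9966, -0.9750)

angular accel α = (-0.1500, 0.0343, -1.7500)
new body rate ω' = (-1.3150, -0.9966, -0.9750)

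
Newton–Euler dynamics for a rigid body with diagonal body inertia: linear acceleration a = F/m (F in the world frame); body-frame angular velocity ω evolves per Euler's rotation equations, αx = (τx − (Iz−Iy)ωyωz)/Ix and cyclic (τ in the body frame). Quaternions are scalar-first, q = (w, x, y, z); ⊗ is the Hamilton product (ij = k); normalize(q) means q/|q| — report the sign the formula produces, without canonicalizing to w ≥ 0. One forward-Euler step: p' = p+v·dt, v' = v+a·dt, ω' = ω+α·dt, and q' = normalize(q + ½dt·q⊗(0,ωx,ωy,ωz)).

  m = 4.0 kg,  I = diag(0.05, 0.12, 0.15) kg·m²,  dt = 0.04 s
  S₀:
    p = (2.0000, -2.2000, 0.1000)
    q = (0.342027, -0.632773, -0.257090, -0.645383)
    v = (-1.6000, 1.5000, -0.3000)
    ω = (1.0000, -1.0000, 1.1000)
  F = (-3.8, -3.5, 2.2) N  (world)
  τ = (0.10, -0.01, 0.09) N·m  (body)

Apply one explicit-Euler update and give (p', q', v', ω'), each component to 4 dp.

p' = (1.9360, -2.1400, 0.0880)
q' = (0.3635, -0.6441, -0.2627, -0.6197)
v' = (-1.6380, 1.4650, -0.2780)
ω' = (1.1064, -0.9667, 1.1427)

p' = p + v·dt = (1.9360, -2.1400, 0.0880)
new velocity v' = (-1.6380, 1.4650, -0.2780)
precession coupling ω×(Iω) = (-0.0330, -0.1100, -0.0700)
(τ − ω×Iω)/I = (2.6600, 0.8333, 1.0667)
ω + α·dt = (1.1064, -0.9667, 1.1427)
Hamilton product q⊗(0,ω) = (1.0856043, -0.5861550, -0.2913597, 1.2660927)
q' = normalize(q + ½dt·q⊗(0,ω)) = (0.3635, -0.6441, -0.2627, -0.6197)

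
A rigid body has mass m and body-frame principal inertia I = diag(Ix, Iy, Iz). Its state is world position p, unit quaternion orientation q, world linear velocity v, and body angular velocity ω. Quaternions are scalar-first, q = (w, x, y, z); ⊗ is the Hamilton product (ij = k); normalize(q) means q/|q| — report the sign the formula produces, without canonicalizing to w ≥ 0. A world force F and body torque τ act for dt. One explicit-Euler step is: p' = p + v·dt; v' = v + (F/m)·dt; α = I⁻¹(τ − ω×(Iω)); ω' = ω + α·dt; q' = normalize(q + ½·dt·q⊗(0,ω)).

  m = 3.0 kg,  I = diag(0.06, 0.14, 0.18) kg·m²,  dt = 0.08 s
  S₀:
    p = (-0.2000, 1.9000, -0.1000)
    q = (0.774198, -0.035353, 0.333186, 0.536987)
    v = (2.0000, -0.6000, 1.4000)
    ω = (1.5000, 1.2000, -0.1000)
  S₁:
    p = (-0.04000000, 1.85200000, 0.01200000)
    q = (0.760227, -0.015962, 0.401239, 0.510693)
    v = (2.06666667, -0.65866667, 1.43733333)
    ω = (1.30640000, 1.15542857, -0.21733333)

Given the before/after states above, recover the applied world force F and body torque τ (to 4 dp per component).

Δv = v₁−v₀ = (0.06666667, -0.05866667, 0.03733333)
m·(v₁−v₀)/dt = (2.5000, -2.2000, 1.4000)
rate change Δω = (-0.19360000, -0.04457143, -0.11733333)
precession coupling = (-0.0048, 0.0180, 0.1440)
τ = I·(Δω/dt) + ω₀×(Iω₀) = (-0.1500, -0.0600, -0.1200)

F = (2.5000, -2.2000, 1.4000)
τ = (-0.1500, -0.0600, -0.1200)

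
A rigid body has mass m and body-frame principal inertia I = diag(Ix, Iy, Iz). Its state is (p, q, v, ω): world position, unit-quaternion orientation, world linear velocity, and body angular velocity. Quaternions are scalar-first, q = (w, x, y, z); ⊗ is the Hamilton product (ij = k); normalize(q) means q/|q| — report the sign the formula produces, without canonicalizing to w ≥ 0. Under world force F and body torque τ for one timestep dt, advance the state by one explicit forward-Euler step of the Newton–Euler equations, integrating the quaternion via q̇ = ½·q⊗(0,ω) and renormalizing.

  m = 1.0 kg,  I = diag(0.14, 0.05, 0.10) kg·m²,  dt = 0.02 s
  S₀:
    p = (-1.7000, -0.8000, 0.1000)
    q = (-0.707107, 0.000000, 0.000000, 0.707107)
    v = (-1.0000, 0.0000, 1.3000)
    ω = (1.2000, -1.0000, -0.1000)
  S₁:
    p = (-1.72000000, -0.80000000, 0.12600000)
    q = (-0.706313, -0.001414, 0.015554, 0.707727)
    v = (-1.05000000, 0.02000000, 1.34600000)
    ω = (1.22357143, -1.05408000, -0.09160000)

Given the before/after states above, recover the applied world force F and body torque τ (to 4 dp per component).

F = (-2.5000, 1.0000, 2.3000)
τ = (0.1700, -0.1400, 0.1500)

v₁ − v₀ = (-0.05000000, 0.02000000, 0.04600000)
F = m·Δv/dt = (-2.5000, 1.0000, 2.3000)
Δω = ω₁−ω₀ = (0.02357143, -0.05408000, 0.00840000)
gyro term ω₀×Iω₀ = (0.0050, -0.0048, 0.1080)
I·α + gyro = (0.1700, -0.1400, 0.1500)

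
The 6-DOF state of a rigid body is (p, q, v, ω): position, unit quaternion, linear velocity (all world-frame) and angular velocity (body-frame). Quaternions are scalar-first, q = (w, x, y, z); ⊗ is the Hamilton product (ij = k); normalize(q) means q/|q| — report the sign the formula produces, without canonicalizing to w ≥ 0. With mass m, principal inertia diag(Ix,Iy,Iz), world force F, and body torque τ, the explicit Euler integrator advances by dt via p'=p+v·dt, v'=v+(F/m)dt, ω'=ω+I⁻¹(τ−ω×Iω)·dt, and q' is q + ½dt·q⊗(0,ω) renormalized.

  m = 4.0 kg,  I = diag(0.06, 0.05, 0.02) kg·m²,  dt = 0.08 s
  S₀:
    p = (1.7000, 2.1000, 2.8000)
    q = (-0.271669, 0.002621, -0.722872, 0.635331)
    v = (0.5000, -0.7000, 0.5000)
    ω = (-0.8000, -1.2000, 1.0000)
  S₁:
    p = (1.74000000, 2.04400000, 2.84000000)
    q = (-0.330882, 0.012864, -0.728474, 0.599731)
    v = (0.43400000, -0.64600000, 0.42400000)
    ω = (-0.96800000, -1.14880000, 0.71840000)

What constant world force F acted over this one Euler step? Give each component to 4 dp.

F = (-3.3000, 2.7000, -3.8000)

velocity change Δv = (-0.06600000, 0.05400000, -0.07600000)
F = m·Δv/dt = (-3.3000, 2.7000, -3.8000)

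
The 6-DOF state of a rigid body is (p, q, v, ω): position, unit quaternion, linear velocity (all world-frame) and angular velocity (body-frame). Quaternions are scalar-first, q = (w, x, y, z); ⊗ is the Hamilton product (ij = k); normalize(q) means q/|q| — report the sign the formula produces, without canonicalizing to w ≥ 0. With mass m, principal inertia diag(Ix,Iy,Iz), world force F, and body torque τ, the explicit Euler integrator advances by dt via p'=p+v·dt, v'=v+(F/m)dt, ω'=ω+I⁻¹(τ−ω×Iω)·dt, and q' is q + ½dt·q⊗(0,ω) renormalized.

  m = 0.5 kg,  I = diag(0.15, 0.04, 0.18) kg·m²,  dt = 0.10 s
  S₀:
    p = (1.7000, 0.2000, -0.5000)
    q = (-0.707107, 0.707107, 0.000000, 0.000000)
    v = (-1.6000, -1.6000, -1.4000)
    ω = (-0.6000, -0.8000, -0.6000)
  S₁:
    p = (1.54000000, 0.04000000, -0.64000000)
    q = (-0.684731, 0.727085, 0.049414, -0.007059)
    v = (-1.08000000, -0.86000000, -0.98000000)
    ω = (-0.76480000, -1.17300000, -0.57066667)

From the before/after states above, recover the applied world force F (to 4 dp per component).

F = (2.6000, 3.7000, 2.1000)

v₁ − v₀ = (0.52000000, 0.74000000, 0.42000000)
F = m·Δv/dt = (2.6000, 3.7000, 2.1000)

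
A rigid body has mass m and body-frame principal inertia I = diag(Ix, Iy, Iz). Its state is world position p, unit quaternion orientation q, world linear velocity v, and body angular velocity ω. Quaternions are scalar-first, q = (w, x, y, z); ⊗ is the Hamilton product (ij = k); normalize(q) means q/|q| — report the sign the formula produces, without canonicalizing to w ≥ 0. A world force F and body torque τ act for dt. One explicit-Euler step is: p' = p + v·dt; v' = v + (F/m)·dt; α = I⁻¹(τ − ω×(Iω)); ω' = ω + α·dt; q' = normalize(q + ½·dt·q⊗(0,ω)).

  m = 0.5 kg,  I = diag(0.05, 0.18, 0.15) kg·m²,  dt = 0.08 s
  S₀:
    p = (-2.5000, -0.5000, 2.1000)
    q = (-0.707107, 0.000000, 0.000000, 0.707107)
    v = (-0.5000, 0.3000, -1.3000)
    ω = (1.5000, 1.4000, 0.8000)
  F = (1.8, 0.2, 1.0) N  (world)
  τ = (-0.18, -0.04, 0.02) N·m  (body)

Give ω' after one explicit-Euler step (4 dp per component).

gyro term ω×Iω = (-0.0336, -0.1200, 0.2730)
(τ − ω×Iω)/I = (-2.9280, 0.4444, -1.6867)
new body rate ω' = (1.2658, 1.4356, 0.6651)

ω' = (1.2658, 1.4356, 0.6651)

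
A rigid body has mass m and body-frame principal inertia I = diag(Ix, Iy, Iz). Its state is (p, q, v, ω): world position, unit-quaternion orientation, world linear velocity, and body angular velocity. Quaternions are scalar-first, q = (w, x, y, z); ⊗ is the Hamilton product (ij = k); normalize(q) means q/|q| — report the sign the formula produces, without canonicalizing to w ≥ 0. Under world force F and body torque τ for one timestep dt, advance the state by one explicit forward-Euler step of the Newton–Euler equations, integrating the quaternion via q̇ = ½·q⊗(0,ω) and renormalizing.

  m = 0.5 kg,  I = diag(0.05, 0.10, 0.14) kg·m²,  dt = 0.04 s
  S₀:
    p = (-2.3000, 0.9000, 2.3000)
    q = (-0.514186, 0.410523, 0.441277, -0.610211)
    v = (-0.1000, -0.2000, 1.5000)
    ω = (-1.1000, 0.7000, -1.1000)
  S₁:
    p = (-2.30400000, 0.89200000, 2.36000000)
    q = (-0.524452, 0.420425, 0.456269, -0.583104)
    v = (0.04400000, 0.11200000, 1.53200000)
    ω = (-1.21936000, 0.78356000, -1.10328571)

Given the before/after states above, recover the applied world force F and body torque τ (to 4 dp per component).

F = (1.8000, 3.9000, 0.4000)
τ = (-0.1800, 0.1000, -0.0500)

velocity change Δv = (0.14400000, 0.31200000, 0.03200000)
m·(v₁−v₀)/dt = (1.8000, 3.9000, 0.4000)
ω₁ − ω₀ = (-0.11936000, 0.08356000, -0.00328571)
gyro term ω₀×Iω₀ = (-0.0308, -0.1089, -0.0385)
τ = I·(Δω/dt) + ω₀×(Iω₀) = (-0.1800, 0.1000, -0.0500)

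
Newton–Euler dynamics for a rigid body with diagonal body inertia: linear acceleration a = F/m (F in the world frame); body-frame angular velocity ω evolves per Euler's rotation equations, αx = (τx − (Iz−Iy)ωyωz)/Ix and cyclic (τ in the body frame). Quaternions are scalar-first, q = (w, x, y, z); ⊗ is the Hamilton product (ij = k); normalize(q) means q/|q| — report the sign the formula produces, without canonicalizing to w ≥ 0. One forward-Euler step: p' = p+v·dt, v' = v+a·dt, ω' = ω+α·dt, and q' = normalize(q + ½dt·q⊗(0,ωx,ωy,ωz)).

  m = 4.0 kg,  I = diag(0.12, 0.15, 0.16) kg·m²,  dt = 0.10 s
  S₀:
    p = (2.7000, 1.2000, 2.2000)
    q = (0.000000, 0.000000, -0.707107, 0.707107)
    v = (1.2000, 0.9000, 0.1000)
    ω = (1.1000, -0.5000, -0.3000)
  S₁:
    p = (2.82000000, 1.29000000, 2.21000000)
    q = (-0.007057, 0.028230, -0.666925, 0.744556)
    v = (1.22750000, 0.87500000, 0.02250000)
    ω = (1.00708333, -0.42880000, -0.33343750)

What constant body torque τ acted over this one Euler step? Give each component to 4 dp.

ω₁ − ω₀ = (-0.09291667, 0.07120000, -0.03343750)
τ = I·(Δω/dt) + ω₀×(Iω₀) = (-0.1100, 0.1200, -0.0700)

τ = (-0.1100, 0.1200, -0.0700)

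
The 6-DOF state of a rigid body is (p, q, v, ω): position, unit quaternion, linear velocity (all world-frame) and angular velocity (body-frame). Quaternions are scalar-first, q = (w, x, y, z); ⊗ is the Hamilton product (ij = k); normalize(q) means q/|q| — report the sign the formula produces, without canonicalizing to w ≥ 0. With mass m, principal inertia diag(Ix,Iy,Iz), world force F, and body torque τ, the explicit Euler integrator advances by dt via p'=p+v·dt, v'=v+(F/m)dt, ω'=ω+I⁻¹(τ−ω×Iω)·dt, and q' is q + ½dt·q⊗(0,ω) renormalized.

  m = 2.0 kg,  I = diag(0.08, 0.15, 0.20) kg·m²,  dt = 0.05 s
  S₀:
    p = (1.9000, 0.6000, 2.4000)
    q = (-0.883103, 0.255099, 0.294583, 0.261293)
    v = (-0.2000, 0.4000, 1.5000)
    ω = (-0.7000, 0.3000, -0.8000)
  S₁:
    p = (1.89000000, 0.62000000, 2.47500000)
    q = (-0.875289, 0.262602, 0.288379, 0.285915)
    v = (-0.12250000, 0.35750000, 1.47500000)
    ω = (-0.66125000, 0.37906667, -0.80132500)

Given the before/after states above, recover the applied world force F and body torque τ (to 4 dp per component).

F = (3.1000, -1.7000, -1.0000)
τ = (0.0500, 0.1700, -0.0200)

Δv = v₁−v₀ = (0.07750000, -0.04250000, -0.02500000)
applied force F = (3.1000, -1.7000, -1.0000)
rate change Δω = (0.03875000, 0.07906667, -0.00132500)
precession coupling = (-0.0120, -0.0672, -0.0147)
I·α + gyro = (0.0500, 0.1700, -0.0200)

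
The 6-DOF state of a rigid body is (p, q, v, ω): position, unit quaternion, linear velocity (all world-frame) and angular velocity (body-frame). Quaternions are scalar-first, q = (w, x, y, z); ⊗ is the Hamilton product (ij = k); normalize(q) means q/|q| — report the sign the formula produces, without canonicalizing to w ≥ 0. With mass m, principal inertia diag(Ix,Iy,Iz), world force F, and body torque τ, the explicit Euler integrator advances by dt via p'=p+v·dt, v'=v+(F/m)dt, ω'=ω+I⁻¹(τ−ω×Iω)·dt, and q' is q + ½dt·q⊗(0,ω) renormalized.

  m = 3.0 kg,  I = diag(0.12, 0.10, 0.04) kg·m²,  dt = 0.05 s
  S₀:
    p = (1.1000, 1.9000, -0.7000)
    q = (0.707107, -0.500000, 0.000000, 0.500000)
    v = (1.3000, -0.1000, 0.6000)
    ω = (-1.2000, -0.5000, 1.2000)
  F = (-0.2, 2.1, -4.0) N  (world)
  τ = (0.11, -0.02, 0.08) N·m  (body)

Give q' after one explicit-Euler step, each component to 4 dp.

2q̇ = q⊗(0,ω) = (-1.2000000, -0.5985284, -0.3535535, 1.0985284)
q' = normalize(q + ½dt·q⊗(0,ω)) = (0.6764, -0.5145, -0.0088, 0.5269)

q' = (0.6764, -0.5145, -0.0088, 0.5269)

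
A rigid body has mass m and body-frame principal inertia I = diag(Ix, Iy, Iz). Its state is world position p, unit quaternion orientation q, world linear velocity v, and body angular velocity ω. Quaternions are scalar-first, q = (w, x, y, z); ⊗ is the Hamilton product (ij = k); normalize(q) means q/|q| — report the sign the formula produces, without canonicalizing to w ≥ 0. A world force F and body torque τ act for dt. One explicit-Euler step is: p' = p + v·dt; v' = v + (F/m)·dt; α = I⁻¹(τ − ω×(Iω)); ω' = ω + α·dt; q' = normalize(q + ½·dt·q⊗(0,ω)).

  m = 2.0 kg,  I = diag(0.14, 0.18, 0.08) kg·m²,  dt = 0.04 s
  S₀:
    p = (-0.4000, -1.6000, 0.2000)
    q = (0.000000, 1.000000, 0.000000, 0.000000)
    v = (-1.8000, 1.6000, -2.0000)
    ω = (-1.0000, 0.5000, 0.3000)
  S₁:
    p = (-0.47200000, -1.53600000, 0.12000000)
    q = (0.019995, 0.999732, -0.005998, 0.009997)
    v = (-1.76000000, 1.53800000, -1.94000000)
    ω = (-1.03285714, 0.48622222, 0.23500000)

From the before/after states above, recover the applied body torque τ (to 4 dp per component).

τ = (-0.1300, -0.0800, -0.1500)

ω₁ − ω₀ = (-0.03285714, -0.01377778, -0.06500000)
gyro term ω₀×Iω₀ = (-0.0150, -0.0180, -0.0200)
τ = I·(Δω/dt) + ω₀×(Iω₀) = (-0.1300, -0.0800, -0.1500)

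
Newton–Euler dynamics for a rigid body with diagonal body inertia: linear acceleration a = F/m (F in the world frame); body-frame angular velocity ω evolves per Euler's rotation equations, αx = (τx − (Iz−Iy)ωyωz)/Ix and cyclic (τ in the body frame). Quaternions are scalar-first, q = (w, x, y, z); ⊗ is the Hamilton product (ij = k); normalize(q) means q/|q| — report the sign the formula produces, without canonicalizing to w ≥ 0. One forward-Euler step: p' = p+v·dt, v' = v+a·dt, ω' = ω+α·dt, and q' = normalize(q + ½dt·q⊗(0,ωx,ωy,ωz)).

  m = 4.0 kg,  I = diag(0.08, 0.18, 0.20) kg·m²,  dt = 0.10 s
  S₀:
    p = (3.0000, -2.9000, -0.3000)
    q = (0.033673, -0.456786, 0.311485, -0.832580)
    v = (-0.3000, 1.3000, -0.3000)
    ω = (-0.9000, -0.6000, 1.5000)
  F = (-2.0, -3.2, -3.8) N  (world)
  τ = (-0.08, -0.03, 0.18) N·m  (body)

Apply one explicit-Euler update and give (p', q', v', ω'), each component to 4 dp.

p' = (2.9700, -2.7700, -0.3300)
q' = (0.0845, -0.4580, 0.3806, -0.7989)
v' = (-0.3500, 1.2200, -0.3950)
ω' = (-0.9775, -0.7067, 1.5630)

gyro term ω×Iω = (-0.0180, 0.1620, 0.0540)
α = I⁻¹(τ − ω×Iω) = (-0.7750, -1.0667, 0.6300)
ω' = ω + α·dt = (-0.9775, -0.7067, 1.5630)
q⊗(0,ω) = (1.0246536, -0.0626262, 1.4142972, 0.6049176)
q + ½dt·q⊗(0,ω), renormalized = (0.0845, -0.4580, 0.3806, -0.7989)
linear accel F/m = (-0.5000, -0.8000, -0.9500)
p + v·dt = (2.9700, -2.7700, -0.3300)
v + (F/m)dt = (-0.3500, 1.2200, -0.3950)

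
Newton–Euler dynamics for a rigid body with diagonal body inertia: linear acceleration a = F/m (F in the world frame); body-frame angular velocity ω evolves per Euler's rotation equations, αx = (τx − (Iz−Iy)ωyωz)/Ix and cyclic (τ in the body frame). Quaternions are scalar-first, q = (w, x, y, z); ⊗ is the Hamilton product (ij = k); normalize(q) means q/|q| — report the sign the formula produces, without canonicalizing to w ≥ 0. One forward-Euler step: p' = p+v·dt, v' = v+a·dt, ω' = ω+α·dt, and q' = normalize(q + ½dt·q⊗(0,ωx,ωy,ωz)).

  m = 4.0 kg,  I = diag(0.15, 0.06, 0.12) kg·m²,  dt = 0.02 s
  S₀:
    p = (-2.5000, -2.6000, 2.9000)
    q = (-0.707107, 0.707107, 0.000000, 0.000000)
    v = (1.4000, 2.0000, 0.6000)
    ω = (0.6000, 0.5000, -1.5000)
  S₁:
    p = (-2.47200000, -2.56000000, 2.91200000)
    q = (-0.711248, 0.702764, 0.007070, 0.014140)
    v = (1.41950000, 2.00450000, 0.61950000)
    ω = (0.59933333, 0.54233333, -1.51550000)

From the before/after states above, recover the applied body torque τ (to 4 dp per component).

ω₁ − ω₀ = (-0.00066667, 0.04233333, -0.01550000)
applied torque τ = (-0.0500, 0.1000, -0.1200)

τ = (-0.0500, 0.1000, -0.1200)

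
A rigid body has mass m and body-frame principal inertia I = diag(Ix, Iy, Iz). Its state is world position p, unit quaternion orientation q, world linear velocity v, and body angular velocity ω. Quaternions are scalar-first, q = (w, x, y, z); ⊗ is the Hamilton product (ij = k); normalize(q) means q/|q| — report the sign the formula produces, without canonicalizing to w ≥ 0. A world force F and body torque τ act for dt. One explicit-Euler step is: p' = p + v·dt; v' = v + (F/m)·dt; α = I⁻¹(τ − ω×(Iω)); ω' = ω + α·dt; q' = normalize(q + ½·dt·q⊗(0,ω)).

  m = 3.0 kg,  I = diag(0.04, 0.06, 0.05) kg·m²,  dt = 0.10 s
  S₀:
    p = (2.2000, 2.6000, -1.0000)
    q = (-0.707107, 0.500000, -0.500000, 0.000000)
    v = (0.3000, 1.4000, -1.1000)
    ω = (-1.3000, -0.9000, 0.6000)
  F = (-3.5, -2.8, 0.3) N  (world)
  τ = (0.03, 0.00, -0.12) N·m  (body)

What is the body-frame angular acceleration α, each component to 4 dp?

precession coupling ω×(Iω) = (0.0054, 0.0078, 0.0234)
angular accel α = (0.6150, -0.1300, -2.8680)

α = (0.6150, -0.1300, -2.8680)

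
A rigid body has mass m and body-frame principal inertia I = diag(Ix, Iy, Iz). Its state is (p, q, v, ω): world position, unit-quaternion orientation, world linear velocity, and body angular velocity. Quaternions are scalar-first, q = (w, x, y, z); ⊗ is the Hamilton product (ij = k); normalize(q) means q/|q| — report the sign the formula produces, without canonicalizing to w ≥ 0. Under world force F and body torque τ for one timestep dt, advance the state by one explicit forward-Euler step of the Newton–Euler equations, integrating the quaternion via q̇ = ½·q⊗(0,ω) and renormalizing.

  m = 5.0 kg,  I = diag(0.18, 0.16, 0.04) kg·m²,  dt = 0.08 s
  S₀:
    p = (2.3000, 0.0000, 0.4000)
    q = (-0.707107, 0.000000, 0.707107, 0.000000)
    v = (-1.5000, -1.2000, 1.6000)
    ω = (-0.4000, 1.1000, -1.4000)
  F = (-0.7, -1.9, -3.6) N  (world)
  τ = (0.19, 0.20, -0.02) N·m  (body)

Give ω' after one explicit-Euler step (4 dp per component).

(τ − ω×Iω)/I = (0.0289, 0.7600, -0.7200)
ω' = ω + α·dt = (-0.3977, 1.1608, -1.4576)

ω' = (-0.3977, 1.1608, -1.4576)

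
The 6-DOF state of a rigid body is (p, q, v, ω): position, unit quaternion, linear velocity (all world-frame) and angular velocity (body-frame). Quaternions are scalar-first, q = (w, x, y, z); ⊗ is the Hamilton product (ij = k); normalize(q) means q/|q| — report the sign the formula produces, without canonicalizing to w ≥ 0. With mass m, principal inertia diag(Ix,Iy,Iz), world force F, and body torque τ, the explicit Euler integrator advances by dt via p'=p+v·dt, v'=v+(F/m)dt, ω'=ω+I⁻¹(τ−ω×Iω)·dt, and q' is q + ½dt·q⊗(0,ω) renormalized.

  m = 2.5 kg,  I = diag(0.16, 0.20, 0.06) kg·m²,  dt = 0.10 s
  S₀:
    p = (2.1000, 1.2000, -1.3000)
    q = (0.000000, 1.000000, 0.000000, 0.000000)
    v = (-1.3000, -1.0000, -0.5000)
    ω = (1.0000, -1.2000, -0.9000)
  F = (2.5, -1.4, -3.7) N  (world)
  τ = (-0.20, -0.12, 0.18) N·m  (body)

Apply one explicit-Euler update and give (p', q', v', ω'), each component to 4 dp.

p' = p + v·dt = (1.9700, 1.1000, -1.3500)
v' = v + a·dt = (-1.2000, -1.0560, -0.6480)
(τ − ω×Iω)/I = (-0.3050, -0.1500, 3.8000)
ω + α·dt = (0.9695, -1.2150, -0.5200)
Hamilton product q⊗(0,ω) = (-1.0000000, 0.0000000, 0.9000000, -1.2000000)
q' = normalize(q + ½dt·q⊗(0,ω)) = (-0.0498, 0.9960, 0.0448, -0.0598)

p' = (1.9700, 1.1000, -1.3500)
q' = (-0.0498, 0.9960, 0.0448, -0.0598)
v' = (-1.2000, -1.0560, -0.6480)
ω' = (0.9695, -1.2150, -0.5200)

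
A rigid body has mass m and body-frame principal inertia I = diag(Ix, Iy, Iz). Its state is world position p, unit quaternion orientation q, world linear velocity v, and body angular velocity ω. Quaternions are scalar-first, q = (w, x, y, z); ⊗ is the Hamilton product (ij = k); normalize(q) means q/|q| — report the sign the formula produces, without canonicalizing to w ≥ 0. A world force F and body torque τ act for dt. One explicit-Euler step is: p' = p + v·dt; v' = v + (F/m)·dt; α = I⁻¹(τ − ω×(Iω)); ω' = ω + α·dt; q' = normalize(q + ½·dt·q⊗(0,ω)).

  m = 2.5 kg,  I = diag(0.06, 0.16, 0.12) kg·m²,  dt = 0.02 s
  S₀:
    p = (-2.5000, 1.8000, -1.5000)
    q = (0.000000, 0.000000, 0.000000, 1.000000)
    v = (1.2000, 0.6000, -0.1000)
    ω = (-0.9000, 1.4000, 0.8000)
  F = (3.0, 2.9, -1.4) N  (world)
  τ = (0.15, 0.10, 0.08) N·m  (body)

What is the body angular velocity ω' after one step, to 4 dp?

ω' = (-0.8351, 1.4071, 0.8343)

ω×(Iω) gyroscopic = (-0.0448, 0.0432, -0.1260)
α = I⁻¹(τ − ω×Iω) = (3.2467, 0.3550, 1.7167)
ω + α·dt = (-0.8351, 1.4071, 0.8343)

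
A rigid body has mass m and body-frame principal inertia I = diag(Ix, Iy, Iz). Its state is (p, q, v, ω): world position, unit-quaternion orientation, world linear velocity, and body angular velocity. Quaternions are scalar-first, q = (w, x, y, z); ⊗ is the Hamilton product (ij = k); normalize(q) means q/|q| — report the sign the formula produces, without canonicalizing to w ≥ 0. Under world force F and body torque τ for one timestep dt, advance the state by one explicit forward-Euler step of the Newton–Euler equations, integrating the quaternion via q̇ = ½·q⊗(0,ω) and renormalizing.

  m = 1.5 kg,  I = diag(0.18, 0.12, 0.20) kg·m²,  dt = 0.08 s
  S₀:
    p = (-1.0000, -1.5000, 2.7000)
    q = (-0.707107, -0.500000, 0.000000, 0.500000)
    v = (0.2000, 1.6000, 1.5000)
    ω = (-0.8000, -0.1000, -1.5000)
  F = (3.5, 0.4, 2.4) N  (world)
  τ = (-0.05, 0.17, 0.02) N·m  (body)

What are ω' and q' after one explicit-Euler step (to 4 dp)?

precession coupling ω×(Iω) = (0.0120, -0.0240, -0.0048)
(τ − ω×Iω)/I = (-0.3444, 1.6167, 0.1240)
ω + α·dt = (-0.8276, 0.0293, -1.4901)
q⊗(0,ω) = (0.3500000, 0.6156856, -1.0792893, 1.1106605)
q' = normalize(q + ½dt·q⊗(0,ω)) = (-0.6915, -0.4743, -0.0431, 0.5432)

ω' = (-0.8276, 0.0293, -1.4901)
q' = (-0.6915, -0.4743, -0.0431, 0.5432)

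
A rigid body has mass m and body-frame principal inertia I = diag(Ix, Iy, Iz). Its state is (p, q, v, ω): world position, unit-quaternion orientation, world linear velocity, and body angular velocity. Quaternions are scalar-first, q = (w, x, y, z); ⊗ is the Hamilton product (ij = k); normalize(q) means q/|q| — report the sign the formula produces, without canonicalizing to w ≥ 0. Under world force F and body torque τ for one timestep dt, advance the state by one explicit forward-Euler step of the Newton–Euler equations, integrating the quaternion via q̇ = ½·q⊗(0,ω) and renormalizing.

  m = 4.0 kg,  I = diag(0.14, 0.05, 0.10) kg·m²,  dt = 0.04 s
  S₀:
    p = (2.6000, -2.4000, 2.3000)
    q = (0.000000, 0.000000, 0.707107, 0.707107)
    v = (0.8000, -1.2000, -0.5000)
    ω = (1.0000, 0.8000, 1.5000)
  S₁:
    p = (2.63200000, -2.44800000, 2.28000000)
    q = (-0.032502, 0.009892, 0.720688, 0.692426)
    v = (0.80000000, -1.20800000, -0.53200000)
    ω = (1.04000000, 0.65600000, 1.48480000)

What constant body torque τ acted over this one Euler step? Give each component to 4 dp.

τ = (0.2000, -0.1200, -0.1100)

ω₁ − ω₀ = (0.04000000, -0.14400000, -0.01520000)
τ = I·(Δω/dt) + ω₀×(Iω₀) = (0.2000, -0.1200, -0.1100)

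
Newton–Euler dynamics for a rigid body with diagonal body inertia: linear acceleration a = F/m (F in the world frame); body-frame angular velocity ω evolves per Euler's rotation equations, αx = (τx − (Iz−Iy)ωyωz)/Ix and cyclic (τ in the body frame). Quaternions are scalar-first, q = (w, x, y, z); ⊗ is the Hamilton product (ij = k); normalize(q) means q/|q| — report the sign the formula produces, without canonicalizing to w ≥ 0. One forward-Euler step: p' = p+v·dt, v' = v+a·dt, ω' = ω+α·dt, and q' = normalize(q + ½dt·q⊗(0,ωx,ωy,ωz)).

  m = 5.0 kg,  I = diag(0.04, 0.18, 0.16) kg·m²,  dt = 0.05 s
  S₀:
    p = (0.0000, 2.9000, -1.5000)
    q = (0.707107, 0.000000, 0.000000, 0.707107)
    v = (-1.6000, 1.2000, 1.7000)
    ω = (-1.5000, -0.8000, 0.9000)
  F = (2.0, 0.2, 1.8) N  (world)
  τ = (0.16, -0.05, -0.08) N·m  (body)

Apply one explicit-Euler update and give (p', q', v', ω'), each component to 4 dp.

gyro term ω×Iω = (0.0144, 0.1620, 0.1680)
angular accel α = (3.6400, -1.1778, -1.5500)
ω + α·dt = (-1.3180, -0.8589, 0.8225)
2q̇ = q⊗(0,ω) = (-0.6363963, -0.4949749, -1.6263461, 0.6363963)
q' = normalize(q + ½dt·q⊗(0,ω)) = (0.6904, -0.0124, -0.0406, 0.7222)
linear accel F/m = (0.4000, 0.0400, 0.3600)
new position p' = (-0.0800, 2.9600, -1.4150)
new velocity v' = (-1.5800, 1.2020, 1.7180)

p' = (-0.0800, 2.9600, -1.4150)
q' = (0.6904, -0.0124, -0.0406, 0.7222)
v' = (-1.5800, 1.2020, 1.7180)
ω' = (-1.3180, -0.8589, 0.8225)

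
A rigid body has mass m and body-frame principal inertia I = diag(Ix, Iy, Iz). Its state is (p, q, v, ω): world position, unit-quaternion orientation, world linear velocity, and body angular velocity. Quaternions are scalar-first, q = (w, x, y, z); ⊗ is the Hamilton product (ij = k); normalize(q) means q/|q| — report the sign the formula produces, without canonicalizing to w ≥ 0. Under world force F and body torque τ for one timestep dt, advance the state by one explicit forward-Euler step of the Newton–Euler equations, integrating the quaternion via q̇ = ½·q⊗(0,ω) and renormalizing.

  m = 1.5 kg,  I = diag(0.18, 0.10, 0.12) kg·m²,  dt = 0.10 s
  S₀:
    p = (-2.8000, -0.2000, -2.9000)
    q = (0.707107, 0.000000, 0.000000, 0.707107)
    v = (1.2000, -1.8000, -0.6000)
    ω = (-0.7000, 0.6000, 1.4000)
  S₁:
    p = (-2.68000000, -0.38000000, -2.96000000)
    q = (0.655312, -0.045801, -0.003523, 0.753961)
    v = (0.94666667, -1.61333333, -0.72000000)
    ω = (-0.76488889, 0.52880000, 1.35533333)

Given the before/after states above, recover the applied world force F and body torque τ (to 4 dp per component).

Δω = ω₁−ω₀ = (-0.06488889, -0.07120000, -0.04466667)
gyro term ω₀×Iω₀ = (0.0168, -0.0588, 0.0336)
applied torque τ = (-0.1000, -0.1300, -0.0200)
Δv = v₁−v₀ = (-0.25333333, 0.18666667, -0.12000000)
applied force F = (-3.8000, 2.8000, -1.8000)

F = (-3.8000, 2.8000, -1.8000)
τ = (-0.1000, -0.1300, -0.0200)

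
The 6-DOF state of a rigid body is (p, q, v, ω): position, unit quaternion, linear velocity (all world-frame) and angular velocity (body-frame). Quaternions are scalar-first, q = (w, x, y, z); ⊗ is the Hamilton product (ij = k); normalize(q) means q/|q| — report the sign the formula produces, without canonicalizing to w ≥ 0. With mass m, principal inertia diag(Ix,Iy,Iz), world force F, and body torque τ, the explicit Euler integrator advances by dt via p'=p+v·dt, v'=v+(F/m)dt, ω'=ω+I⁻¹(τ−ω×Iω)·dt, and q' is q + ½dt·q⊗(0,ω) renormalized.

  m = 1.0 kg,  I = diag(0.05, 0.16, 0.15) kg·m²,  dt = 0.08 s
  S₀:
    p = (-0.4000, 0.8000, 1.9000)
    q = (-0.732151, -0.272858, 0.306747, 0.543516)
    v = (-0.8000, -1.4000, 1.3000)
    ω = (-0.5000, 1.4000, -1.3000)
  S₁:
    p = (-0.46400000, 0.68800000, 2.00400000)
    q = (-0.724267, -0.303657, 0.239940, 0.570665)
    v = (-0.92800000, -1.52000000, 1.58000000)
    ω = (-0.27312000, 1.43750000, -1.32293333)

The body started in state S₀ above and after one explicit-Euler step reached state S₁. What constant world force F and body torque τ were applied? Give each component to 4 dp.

F = (-1.6000, -1.5000, 3.5000)
τ = (0.1600, 0.0100, -0.1200)

Δω = ω₁−ω₀ = (0.22688000, 0.03750000, -0.02293333)
I·α + gyro = (0.1600, 0.0100, -0.1200)
v₁ − v₀ = (-0.12800000, -0.12000000, 0.28000000)
F = m·Δv/dt = (-1.6000, -1.5000, 3.5000)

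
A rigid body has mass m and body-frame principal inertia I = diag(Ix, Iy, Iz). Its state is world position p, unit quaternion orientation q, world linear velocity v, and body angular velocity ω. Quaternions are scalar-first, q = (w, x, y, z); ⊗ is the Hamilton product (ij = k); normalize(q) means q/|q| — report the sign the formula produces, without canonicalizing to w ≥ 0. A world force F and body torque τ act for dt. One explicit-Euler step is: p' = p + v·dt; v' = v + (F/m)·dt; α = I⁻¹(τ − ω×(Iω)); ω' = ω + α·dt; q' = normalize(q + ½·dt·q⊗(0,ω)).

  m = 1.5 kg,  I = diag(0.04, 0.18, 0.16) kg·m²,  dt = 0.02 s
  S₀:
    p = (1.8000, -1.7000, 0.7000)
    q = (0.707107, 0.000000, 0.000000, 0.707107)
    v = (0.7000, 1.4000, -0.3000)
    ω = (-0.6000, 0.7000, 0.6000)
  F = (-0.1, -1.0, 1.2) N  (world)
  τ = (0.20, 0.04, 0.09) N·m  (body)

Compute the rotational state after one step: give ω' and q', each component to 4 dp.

gyro term ω×Iω = (-0.0084, 0.0432, -0.0588)
α = I⁻¹(τ − ω×Iω) = (5.2100, -0.0178, 0.9300)
ω' = ω + α·dt = (-0.4958, 0.6996, 0.6186)
Hamilton product q⊗(0,ω) = (-0.4242642, -0.9192391, 0.0707107, 0.4242642)
q + ½dt·q⊗(0,ω), renormalized = (0.7028, -0.0092, 0.0007, 0.7113)

ω' = (-0.4958, 0.6996, 0.6186)
q' = (0.7028, -0.0092, 0.0007, 0.7113)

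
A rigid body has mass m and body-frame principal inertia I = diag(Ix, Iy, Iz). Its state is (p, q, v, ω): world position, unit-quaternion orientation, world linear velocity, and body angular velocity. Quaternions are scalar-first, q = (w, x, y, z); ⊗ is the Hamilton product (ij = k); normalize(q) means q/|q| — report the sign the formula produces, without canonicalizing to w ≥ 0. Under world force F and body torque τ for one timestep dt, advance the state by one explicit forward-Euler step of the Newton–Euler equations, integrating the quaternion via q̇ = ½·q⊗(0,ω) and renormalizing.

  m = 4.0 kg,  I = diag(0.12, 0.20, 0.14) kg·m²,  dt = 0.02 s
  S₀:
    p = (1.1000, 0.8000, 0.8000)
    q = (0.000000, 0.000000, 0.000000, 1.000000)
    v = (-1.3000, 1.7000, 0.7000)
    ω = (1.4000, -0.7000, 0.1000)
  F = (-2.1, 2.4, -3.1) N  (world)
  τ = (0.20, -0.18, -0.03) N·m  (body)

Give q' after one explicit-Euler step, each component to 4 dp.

q' = (-0.0010, 0.0070, 0.0140, 0.9999)

2q̇ = q⊗(0,ω) = (-0.1000000, 0.7000000, 1.4000000, 0.0000000)
q + ½dt·q⊗(0,ω), renormalized = (-0.0010, 0.0070, 0.0140, 0.9999)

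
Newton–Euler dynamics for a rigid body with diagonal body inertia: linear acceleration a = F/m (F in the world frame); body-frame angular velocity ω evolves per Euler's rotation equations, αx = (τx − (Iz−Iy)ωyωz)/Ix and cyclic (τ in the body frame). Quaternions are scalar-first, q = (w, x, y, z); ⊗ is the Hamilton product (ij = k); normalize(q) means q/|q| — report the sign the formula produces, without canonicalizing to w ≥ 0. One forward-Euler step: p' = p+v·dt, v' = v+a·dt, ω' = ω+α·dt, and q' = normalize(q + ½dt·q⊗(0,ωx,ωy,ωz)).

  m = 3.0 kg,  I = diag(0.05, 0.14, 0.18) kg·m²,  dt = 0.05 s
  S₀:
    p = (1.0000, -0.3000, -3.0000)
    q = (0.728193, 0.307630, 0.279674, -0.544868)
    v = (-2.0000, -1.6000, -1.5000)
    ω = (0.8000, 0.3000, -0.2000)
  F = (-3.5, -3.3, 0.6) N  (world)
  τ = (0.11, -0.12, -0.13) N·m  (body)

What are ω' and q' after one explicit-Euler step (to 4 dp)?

ω' = (0.9124, 0.2497, -0.2421)
q' = (0.7170, 0.3248, 0.2757, -0.5517)

α = I⁻¹(τ − ω×Iω) = (2.2480, -1.0057, -0.8422)
new body rate ω' = (0.9124, 0.2497, -0.2421)
2q̇ = q⊗(0,ω) = (-0.4389798, 0.6900800, -0.1559105, -0.2770888)
q' = normalize(q + ½dt·q⊗(0,ω)) = (0.7170, 0.3248, 0.2757, -0.5517)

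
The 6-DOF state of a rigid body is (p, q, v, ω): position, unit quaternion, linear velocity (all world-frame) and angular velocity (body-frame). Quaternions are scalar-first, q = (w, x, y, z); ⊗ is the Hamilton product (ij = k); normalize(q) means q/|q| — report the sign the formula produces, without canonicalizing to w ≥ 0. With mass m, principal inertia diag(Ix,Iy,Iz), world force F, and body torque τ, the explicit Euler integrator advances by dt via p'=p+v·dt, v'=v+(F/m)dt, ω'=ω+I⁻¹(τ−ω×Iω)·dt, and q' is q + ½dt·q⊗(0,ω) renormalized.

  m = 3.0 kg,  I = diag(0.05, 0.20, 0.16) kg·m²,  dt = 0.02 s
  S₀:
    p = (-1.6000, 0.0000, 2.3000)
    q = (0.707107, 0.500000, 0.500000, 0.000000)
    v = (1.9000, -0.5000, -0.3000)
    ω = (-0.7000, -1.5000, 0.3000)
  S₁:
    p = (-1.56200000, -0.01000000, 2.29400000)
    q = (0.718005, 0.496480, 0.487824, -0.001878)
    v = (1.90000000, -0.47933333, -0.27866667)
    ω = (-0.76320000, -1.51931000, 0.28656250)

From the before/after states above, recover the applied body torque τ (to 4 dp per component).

τ = (-0.1400, -0.1700, 0.0500)

rate change Δω = (-0.06320000, -0.01931000, -0.01343750)
gyro term ω₀×Iω₀ = (0.0180, 0.0231, 0.1575)
τ = I·(Δω/dt) + ω₀×(Iω₀) = (-0.1400, -0.1700, 0.0500)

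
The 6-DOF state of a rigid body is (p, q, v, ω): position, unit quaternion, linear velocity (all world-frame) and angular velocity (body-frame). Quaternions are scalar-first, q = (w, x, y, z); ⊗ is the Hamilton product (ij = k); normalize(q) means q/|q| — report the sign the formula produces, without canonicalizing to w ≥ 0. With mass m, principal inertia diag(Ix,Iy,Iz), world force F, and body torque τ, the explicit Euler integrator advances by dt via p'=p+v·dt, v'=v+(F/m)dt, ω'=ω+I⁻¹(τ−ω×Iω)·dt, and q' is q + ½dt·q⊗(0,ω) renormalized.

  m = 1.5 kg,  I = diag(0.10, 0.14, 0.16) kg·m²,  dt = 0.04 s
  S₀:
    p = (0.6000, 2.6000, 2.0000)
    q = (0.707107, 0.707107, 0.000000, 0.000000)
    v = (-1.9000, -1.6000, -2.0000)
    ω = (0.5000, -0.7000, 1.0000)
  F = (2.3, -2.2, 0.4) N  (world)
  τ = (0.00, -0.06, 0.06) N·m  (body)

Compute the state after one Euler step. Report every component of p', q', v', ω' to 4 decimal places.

p' = (0.5240, 2.5360, 1.9200)
q' = (0.6998, 0.7139, -0.0240, 0.0042)
v' = (-1.8387, -1.6587, -1.9893)
ω' = (0.5056, -0.7086, 1.0185)

linear accel F/m = (1.5333, -1.4667, 0.2667)
new position p' = (0.5240, 2.5360, 1.9200)
new velocity v' = (-1.8387, -1.6587, -1.9893)
precession coupling ω×(Iω) = (-0.0140, -0.0300, -0.0140)
angular accel α = (0.1400, -0.2143, 0.4625)
ω + α·dt = (0.5056, -0.7086, 1.0185)
Hamilton product q⊗(0,ω) = (-0.3535535, 0.3535535, -1.2020819, 0.2121321)
q + ½dt·q⊗(0,ω), renormalized = (0.6998, 0.7139, -0.0240, 0.0042)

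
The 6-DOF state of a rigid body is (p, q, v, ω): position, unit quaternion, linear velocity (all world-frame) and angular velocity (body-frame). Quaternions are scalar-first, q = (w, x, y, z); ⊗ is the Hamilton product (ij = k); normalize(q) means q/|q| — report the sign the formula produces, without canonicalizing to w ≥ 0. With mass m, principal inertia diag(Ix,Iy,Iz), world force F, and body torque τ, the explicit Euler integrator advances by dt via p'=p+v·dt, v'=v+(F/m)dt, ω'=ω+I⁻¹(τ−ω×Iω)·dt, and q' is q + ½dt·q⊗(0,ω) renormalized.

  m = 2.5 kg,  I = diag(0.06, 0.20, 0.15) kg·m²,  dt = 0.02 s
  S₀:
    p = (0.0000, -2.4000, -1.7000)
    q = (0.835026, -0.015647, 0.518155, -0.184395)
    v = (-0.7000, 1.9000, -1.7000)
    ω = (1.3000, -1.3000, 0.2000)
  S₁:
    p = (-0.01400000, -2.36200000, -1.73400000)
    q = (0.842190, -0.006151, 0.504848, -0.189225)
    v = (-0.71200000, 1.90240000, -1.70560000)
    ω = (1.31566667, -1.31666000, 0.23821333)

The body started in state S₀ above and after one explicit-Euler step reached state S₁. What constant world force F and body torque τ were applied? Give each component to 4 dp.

F = (-1.5000, 0.3000, -0.7000)
τ = (0.0600, -0.1900, 0.0500)

Δv = v₁−v₀ = (-0.01200000, 0.00240000, -0.00560000)
applied force F = (-1.5000, 0.3000, -0.7000)
ω₁ − ω₀ = (0.01566667, -0.01666000, 0.03821333)
precession coupling = (0.0130, -0.0234, -0.2366)
I·α + gyro = (0.0600, -0.1900, 0.0500)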